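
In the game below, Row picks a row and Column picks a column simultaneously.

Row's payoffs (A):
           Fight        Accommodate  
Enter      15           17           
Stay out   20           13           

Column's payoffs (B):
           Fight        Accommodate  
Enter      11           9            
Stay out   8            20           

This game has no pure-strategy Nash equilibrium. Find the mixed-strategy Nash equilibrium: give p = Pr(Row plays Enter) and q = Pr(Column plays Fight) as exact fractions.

p = 6/7, q = 4/9

In a mixed NE each player is indifferent between their pure strategies, so the opponent's mix sets the indifference.
Column indifferent between Fight and Accommodate: p·11 + (1−p)·8 = p·9 + (1−p)·20 ⟹ 8 + 3p = 20 + (-11)p ⟹ p = 6/7.
Row indifferent between Enter and Stay out: q·15 + (1−q)·17 = q·20 + (1−q)·13 ⟹ 17 + (-2)q = 13 + 7q ⟹ q = 4/9.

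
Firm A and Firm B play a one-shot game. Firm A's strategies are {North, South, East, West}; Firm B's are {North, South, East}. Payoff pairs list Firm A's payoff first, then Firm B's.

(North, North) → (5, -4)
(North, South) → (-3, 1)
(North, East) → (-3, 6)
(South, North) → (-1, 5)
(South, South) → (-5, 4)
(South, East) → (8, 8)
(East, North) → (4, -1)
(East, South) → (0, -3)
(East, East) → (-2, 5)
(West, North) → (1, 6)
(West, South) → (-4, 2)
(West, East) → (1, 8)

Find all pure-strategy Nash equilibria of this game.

Check mutual best responses: a cell is a NE iff neither player can gain by unilaterally deviating.
Firm A's best responses — vs North: North (payoff 5); vs South: East (payoff 0); vs East: South (payoff 8).
Firm B's best responses — vs North: East (payoff 6); vs South: East (payoff 8); vs East: East (payoff 5); vs West: East (payoff 8).
The only mutual best response is (South, East); neither player gains by switching there.

(South, East)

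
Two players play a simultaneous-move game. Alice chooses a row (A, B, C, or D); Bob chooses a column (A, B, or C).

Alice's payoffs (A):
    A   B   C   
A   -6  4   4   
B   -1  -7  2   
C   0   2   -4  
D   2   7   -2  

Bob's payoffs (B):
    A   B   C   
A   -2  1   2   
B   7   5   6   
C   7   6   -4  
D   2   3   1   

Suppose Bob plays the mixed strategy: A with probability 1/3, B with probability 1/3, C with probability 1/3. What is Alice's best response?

D

Alice's best reply maximizes expected payoff against the mix.
A: (1/3)·(-6) + (1/3)·4 + (1/3)·4 = 2/3
B: (1/3)·(-1) + (1/3)·(-7) + (1/3)·2 = -2
C: (1/3)·0 + (1/3)·2 + (1/3)·(-4) = -2/3
D: (1/3)·2 + (1/3)·7 + (1/3)·(-2) = 7/3
Highest expected payoff is 7/3, from D.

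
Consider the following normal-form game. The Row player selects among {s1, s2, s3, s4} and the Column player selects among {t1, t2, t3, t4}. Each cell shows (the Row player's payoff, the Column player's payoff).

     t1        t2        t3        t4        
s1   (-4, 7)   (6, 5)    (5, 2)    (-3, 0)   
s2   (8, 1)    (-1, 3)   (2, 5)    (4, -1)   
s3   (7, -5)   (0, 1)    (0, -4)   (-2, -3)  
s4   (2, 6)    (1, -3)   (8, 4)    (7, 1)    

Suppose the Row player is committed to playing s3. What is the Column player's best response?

With the Row player fixed at s3, the Column player's payoffs are: t1 → -5, t2 → 1, t3 → -4, t4 → -3.
The maximum is 1, achieved by t2.

t2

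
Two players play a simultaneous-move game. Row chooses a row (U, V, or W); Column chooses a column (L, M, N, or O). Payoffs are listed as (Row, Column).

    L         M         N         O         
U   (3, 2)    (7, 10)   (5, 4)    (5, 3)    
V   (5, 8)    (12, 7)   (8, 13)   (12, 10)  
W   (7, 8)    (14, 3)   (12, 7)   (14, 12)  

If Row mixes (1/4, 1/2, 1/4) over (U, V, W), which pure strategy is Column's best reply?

N

Compute Column's expected payoff from each pure strategy against the given mix.
L: (1/4)·2 + (1/2)·8 + (1/4)·8 = 13/2
M: (1/4)·10 + (1/2)·7 + (1/4)·3 = 27/4
N: (1/4)·4 + (1/2)·13 + (1/4)·7 = 37/4
O: (1/4)·3 + (1/2)·10 + (1/4)·12 = 35/4
Highest expected payoff is 37/4, from N.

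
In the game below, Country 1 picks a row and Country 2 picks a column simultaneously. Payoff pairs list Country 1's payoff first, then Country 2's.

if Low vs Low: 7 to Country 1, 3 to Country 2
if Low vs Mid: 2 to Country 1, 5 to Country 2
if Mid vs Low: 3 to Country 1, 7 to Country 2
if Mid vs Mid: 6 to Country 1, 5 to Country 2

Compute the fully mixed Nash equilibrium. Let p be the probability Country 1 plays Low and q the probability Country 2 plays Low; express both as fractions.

p = 1/2, q = 1/2

Each player's mixing probability is pinned down by making the *other* player indifferent.
Country 2 indifferent between Low and Mid: p·3 + (1−p)·7 = p·5 + (1−p)·5 ⟹ 7 + (-4)p = 5 + 0p ⟹ p = 1/2.
Country 1 indifferent between Low and Mid: q·7 + (1−q)·2 = q·3 + (1−q)·6 ⟹ 2 + 5q = 6 + (-3)q ⟹ q = 1/2.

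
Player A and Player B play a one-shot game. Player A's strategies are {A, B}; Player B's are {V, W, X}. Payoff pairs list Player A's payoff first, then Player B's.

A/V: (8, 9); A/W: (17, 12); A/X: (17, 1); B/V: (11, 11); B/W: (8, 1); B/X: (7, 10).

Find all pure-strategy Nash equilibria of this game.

Check mutual best responses: a cell is a NE iff neither player can gain by unilaterally deviating.
Player A's best responses — vs V: B (payoff 11); vs W: A (payoff 17); vs X: A (payoff 17).
Player B's best responses — vs A: W (payoff 12); vs B: V (payoff 11).
Mutual best responses occur at (A, W) and (B, V); at each, neither player gains by switching.

(A, W) and (B, V)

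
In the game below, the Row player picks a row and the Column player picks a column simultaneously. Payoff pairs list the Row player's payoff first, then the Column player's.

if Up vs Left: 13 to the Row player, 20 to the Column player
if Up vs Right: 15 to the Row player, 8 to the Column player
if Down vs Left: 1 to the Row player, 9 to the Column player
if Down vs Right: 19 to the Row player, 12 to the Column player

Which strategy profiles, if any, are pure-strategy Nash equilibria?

(Up, Left) and (Down, Right)

A profile is a Nash equilibrium when each player is best-responding to the other.
The Row player's best responses — vs Left: Up (payoff 13); vs Right: Down (payoff 19).
The Column player's best responses — vs Up: Left (payoff 20); vs Down: Right (payoff 12).
Mutual best responses occur at (Up, Left) and (Down, Right); at each, neither player gains by switching.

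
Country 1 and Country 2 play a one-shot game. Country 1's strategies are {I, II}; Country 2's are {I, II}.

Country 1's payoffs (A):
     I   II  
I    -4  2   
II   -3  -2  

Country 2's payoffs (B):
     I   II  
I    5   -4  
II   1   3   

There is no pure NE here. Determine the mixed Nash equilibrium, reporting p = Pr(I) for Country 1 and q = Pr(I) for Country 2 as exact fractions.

Each player's mixing probability is pinned down by making the *other* player indifferent.
Country 2 indifferent between I and II: p·5 + (1−p)·1 = p·(-4) + (1−p)·3 ⟹ 1 + 4p = 3 + (-7)p ⟹ p = 2/11.
Country 1 indifferent between I and II: q·(-4) + (1−q)·2 = q·(-3) + (1−q)·(-2) ⟹ 2 + (-6)q = (-2) + (-1)q ⟹ q = 4/5.

p = 2/11, q = 4/5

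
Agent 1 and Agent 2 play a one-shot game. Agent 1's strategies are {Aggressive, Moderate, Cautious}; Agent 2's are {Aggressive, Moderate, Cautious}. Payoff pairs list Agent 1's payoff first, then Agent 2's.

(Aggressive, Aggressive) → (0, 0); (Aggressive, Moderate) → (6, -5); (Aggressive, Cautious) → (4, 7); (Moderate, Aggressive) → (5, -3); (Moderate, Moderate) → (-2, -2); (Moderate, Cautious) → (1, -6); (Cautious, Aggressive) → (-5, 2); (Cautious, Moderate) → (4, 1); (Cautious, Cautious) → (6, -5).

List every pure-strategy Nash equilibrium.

Check mutual best responses: a cell is a NE iff neither player can gain by unilaterally deviating.
Agent 1's best responses — vs Aggressive: Moderate (payoff 5); vs Moderate: Aggressive (payoff 6); vs Cautious: Cautious (payoff 6).
Agent 2's best responses — vs Aggressive: Cautious (payoff 7); vs Moderate: Moderate (payoff -2); vs Cautious: Aggressive (payoff 2).
No cell has both players best-responding. For instance, Agent 1's best reply to Cautious is Cautious, but against Cautious Agent 2 prefers Aggressive over Cautious.

No pure-strategy Nash equilibrium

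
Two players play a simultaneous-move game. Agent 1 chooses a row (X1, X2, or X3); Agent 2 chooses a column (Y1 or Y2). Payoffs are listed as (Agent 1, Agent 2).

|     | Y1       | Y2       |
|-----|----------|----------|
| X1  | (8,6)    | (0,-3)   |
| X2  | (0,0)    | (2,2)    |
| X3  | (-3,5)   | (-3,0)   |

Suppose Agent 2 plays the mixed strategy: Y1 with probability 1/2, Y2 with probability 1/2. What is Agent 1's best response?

Agent 1's best reply maximizes expected payoff against the mix.
X1: (1/2)·8 + (1/2)·0 = 4
X2: (1/2)·0 + (1/2)·2 = 1
X3: (1/2)·(-3) + (1/2)·(-3) = -3
Highest expected payoff is 4, from X1.

X1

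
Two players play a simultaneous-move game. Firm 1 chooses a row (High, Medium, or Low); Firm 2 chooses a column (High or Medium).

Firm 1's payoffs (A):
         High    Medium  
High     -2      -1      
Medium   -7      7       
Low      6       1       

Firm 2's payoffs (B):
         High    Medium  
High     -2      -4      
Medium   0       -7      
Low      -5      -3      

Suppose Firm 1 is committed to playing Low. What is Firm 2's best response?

With Firm 1 fixed at Low, Firm 2's payoffs are: High → -5, Medium → -3.
The maximum is -3, achieved by Medium.

Medium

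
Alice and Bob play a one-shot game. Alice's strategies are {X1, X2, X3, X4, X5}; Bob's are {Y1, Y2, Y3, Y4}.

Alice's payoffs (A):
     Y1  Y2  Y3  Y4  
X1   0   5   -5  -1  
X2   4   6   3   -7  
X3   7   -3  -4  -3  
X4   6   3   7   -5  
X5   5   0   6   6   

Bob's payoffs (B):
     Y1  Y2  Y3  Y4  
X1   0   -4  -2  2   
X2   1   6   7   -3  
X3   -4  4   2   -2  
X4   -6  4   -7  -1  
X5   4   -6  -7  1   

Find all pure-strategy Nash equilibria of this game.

No pure-strategy Nash equilibrium

Find each player's best response to every opponent strategy; NE are the intersections.
Alice's best responses — vs Y1: X3 (payoff 7); vs Y2: X2 (payoff 6); vs Y3: X4 (payoff 7); vs Y4: X5 (payoff 6).
Bob's best responses — vs X1: Y4 (payoff 2); vs X2: Y3 (payoff 7); vs X3: Y2 (payoff 4); vs X4: Y2 (payoff 4); vs X5: Y1 (payoff 4).
No cell has both players best-responding. For instance, Alice's best reply to Y2 is X2, but against X2 Bob prefers Y3 over Y2.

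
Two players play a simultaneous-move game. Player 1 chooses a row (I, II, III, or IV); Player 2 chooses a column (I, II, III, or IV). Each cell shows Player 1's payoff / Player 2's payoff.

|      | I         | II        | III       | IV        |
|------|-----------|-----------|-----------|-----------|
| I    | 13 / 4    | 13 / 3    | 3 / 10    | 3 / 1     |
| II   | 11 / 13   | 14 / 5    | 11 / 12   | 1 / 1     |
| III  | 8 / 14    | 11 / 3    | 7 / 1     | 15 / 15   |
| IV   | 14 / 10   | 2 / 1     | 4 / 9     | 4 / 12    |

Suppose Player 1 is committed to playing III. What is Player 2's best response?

IV

With Player 1 fixed at III, Player 2's payoffs are: I → 14, II → 3, III → 1, IV → 15.
The maximum is 15, achieved by IV.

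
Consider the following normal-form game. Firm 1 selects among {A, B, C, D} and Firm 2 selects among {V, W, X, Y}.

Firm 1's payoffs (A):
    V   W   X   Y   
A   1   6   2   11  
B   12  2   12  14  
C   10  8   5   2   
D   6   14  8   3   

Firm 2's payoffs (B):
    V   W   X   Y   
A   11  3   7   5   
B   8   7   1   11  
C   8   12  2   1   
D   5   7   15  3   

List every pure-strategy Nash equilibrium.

Find each player's best response to every opponent strategy; NE are the intersections.
Firm 1's best responses — vs V: B (payoff 12); vs W: D (payoff 14); vs X: B (payoff 12); vs Y: B (payoff 14).
Firm 2's best responses — vs A: V (payoff 11); vs B: Y (payoff 11); vs C: W (payoff 12); vs D: X (payoff 15).
The only mutual best response is (B, Y); neither player gains by switching there.

(B, Y)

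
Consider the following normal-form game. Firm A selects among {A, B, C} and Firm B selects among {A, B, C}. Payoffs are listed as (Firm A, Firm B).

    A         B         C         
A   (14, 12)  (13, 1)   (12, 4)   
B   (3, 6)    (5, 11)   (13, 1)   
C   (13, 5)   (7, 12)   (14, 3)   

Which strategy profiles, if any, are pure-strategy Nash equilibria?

Check mutual best responses: a cell is a NE iff neither player can gain by unilaterally deviating.
Firm A's best responses — vs A: A (payoff 14); vs B: A (payoff 13); vs C: C (payoff 14).
Firm B's best responses — vs A: A (payoff 12); vs B: B (payoff 11); vs C: B (payoff 12).
The only mutual best response is (A, A); neither player gains by switching there.

(A, A)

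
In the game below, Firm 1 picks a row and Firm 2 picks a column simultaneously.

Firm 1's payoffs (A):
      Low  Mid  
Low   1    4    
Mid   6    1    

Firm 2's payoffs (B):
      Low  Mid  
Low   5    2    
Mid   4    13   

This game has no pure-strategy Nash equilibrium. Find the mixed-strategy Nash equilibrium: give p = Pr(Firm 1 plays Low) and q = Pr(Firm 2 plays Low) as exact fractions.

p = 3/4, q = 3/8

In a mixed NE each player is indifferent between their pure strategies, so the opponent's mix sets the indifference.
Firm 2 indifferent between Low and Mid: p·5 + (1−p)·4 = p·2 + (1−p)·13 ⟹ 4 + 1p = 13 + (-11)p ⟹ p = 3/4.
Firm 1 indifferent between Low and Mid: q·1 + (1−q)·4 = q·6 + (1−q)·1 ⟹ 4 + (-3)q = 1 + 5q ⟹ q = 3/8.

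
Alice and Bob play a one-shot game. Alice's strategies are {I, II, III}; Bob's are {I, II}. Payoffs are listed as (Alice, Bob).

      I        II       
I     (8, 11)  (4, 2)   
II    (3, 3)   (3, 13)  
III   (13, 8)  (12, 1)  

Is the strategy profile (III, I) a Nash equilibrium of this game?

Yes

Holding Bob at I: Alice gets 13 from III, versus 8 from I, 3 from II. No profitable deviation for Alice.
Holding Alice at III: Bob gets 8 from I, versus 1 from II. No profitable deviation for Bob either.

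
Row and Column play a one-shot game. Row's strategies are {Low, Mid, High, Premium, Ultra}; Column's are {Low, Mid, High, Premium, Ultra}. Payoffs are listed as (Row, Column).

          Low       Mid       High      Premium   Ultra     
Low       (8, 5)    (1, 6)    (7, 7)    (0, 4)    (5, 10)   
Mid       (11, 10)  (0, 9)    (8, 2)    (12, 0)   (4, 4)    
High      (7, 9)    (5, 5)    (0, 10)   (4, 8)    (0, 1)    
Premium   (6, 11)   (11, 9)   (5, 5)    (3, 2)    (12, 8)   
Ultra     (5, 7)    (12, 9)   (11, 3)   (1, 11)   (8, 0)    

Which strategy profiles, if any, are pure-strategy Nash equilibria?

Check mutual best responses: a cell is a NE iff neither player can gain by unilaterally deviating.
Row's best responses — vs Low: Mid (payoff 11); vs Mid: Ultra (payoff 12); vs High: Ultra (payoff 11); vs Premium: Mid (payoff 12); vs Ultra: Premium (payoff 12).
Column's best responses — vs Low: Ultra (payoff 10); vs Mid: Low (payoff 10); vs High: High (payoff 10); vs Premium: Low (payoff 11); vs Ultra: Premium (payoff 11).
The only mutual best response is (Mid, Low); neither player gains by switching there.

(Mid, Low)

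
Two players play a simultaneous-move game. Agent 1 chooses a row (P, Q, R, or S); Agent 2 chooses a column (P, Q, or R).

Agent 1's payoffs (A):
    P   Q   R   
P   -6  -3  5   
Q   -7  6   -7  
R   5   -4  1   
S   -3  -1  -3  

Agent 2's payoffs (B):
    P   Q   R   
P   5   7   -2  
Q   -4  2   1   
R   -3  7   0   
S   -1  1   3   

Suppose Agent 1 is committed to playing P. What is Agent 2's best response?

With Agent 1 fixed at P, Agent 2's payoffs are: P → 5, Q → 7, R → -2.
The maximum is 7, achieved by Q.

Q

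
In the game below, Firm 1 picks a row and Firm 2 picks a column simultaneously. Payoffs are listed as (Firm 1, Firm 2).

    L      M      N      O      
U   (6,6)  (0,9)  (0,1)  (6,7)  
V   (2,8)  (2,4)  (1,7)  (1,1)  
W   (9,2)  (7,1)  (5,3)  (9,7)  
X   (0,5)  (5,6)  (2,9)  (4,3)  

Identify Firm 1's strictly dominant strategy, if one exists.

Check whether one of Firm 1's strategies beats all alternatives regardless of what the opponent does.
W strictly dominates: vs L: 9 > each of {6, 2, 0}; vs M: 7 > each of {0, 2, 5}; vs N: 5 > each of {0, 1, 2}; vs O: 9 > each of {6, 1, 4}.

W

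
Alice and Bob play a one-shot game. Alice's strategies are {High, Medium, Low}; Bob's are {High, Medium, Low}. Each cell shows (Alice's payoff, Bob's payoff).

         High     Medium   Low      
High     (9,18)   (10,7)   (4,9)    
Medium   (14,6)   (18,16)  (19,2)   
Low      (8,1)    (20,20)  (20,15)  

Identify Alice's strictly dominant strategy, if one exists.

Check whether one of Alice's strategies beats all alternatives regardless of what the opponent does.
High is not dominant: against High, Medium gives 14 > 9.
Medium is not dominant: against Medium, Low gives 20 > 18.
Low is not dominant: against High, High gives 9 > 8.
No single strategy is best against every opponent action.

No strictly dominant strategy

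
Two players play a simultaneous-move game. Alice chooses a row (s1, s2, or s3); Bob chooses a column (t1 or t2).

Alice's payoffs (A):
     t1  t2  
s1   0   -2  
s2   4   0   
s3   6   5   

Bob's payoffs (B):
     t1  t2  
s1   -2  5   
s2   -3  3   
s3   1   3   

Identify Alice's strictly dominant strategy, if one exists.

A strategy is strictly dominant if it gives Alice a strictly higher payoff than every other strategy, against every choice by the opponent.
s3 strictly dominates: vs t1: 6 > each of {0, 4}; vs t2: 5 > each of {-2, 0}.

s3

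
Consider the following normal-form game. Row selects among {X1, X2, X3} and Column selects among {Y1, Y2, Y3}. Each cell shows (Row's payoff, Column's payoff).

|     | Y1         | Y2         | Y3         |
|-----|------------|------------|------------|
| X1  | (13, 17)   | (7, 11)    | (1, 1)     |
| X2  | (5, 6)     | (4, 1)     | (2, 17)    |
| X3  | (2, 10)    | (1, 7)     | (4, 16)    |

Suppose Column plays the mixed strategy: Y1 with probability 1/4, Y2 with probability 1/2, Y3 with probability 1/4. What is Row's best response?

X1

Row's best reply maximizes expected payoff against the mix.
X1: (1/4)·13 + (1/2)·7 + (1/4)·1 = 7
X2: (1/4)·5 + (1/2)·4 + (1/4)·2 = 15/4
X3: (1/4)·2 + (1/2)·1 + (1/4)·4 = 2
Highest expected payoff is 7, from X1.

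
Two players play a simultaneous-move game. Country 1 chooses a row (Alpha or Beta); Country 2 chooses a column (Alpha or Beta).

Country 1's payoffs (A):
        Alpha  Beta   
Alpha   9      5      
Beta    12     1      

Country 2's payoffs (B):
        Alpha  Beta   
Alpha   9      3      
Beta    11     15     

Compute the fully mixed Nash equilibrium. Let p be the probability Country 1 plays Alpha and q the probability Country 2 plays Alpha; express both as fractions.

Each player's mixing probability is pinned down by making the *other* player indifferent.
Country 2 indifferent between Alpha and Beta: p·9 + (1−p)·11 = p·3 + (1−p)·15 ⟹ 11 + (-2)p = 15 + (-12)p ⟹ p = 2/5.
Country 1 indifferent between Alpha and Beta: q·9 + (1−q)·5 = q·12 + (1−q)·1 ⟹ 5 + 4q = 1 + 11q ⟹ q = 4/7.

p = 2/5, q = 4/7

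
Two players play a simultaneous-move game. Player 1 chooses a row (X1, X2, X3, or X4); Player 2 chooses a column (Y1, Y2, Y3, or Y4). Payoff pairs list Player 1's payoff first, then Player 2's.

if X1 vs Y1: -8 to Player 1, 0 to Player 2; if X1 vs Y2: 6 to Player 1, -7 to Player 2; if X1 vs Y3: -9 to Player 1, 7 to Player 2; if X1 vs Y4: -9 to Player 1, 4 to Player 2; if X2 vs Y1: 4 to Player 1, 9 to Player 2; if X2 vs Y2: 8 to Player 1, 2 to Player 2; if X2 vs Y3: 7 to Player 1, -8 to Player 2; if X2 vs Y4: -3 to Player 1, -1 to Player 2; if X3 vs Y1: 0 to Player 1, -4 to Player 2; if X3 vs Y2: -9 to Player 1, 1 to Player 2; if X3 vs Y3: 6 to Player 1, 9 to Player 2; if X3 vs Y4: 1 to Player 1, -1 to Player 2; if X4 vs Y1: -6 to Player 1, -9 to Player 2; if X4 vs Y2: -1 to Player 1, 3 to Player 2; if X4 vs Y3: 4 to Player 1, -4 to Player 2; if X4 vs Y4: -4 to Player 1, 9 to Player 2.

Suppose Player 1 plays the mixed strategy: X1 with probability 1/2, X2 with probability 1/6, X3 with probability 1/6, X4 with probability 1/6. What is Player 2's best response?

Y4

Compute Player 2's expected payoff from each pure strategy against the given mix.
Y1: (1/2)·0 + (1/6)·9 + (1/6)·(-4) + (1/6)·(-9) = -2/3
Y2: (1/2)·(-7) + (1/6)·2 + (1/6)·1 + (1/6)·3 = -5/2
Y3: (1/2)·7 + (1/6)·(-8) + (1/6)·9 + (1/6)·(-4) = 3
Y4: (1/2)·4 + (1/6)·(-1) + (1/6)·(-1) + (1/6)·9 = 19/6
Highest expected payoff is 19/6, from Y4.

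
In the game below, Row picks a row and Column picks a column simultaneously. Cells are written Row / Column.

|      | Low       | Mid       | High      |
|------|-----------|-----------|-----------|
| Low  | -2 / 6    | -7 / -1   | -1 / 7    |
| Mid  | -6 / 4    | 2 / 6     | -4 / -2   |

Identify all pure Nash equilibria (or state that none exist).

A profile is a Nash equilibrium when each player is best-responding to the other.
Row's best responses — vs Low: Low (payoff -2); vs Mid: Mid (payoff 2); vs High: Low (payoff -1).
Column's best responses — vs Low: High (payoff 7); vs Mid: Mid (payoff 6).
Mutual best responses occur at (Low, High) and (Mid, Mid); at each, neither player gains by switching.

(Low, High) and (Mid, Mid)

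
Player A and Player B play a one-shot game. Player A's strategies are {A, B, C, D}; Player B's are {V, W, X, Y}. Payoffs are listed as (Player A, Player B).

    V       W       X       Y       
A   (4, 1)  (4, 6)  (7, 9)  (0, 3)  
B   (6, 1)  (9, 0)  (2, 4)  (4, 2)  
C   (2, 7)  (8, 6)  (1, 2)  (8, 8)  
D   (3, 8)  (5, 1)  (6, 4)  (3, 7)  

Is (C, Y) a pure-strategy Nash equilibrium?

Yes

Holding Player B at Y: Player A gets 8 from C, versus 0 from A, 4 from B, 3 from D. No profitable deviation for Player A.
Holding Player A at C: Player B gets 8 from Y, versus 7 from V, 6 from W, 2 from X. No profitable deviation for Player B either.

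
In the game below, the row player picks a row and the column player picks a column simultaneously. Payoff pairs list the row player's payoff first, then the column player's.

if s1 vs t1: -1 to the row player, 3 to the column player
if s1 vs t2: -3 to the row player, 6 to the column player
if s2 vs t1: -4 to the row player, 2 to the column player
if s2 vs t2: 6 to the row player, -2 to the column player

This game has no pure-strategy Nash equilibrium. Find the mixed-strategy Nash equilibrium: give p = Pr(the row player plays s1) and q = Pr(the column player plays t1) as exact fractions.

Each player's mixing probability is pinned down by making the *other* player indifferent.
The column player indifferent between t1 and t2: p·3 + (1−p)·2 = p·6 + (1−p)·(-2) ⟹ 2 + 1p = (-2) + 8p ⟹ p = 4/7.
The row player indifferent between s1 and s2: q·(-1) + (1−q)·(-3) = q·(-4) + (1−q)·6 ⟹ (-3) + 2q = 6 + (-10)q ⟹ q = 3/4.

p = 4/7, q = 3/4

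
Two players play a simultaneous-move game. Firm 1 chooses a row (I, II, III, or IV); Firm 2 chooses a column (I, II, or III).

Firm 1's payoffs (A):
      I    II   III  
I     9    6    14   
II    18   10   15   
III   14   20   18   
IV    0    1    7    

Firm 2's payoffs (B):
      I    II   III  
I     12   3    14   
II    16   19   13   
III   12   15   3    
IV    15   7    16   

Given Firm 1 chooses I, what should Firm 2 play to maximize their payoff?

With Firm 1 fixed at I, Firm 2's payoffs are: I → 12, II → 3, III → 14.
The maximum is 14, achieved by III.

III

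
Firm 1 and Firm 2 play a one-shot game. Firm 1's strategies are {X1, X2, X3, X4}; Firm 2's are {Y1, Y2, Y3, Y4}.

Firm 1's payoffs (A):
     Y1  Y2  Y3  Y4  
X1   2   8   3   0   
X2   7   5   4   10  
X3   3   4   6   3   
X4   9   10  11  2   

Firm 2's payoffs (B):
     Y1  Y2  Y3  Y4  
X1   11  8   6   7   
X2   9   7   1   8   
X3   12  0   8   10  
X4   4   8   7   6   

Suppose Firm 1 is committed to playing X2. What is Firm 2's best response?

With Firm 1 fixed at X2, Firm 2's payoffs are: Y1 → 9, Y2 → 7, Y3 → 1, Y4 → 8.
The maximum is 9, achieved by Y1.

Y1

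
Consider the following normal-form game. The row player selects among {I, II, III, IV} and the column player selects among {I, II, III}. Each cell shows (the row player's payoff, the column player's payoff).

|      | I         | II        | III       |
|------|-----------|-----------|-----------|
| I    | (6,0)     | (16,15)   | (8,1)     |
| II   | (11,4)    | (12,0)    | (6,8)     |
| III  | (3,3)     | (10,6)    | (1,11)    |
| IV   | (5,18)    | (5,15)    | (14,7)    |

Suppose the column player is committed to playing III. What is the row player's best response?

IV

With the column player fixed at III, the row player's payoffs are: I → 8, II → 6, III → 1, IV → 14.
The maximum is 14, achieved by IV.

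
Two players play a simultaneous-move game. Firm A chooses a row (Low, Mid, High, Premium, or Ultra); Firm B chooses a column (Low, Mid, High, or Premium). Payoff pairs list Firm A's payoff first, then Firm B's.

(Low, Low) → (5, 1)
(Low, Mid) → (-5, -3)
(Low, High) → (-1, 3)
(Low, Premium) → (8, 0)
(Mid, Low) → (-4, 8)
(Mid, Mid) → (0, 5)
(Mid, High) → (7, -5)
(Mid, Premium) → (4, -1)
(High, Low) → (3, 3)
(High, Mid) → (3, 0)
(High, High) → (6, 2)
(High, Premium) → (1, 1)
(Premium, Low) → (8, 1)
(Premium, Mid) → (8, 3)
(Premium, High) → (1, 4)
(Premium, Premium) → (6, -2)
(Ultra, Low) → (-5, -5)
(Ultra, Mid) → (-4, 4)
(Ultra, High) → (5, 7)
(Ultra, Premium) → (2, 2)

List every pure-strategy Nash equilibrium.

Find each player's best response to every opponent strategy; NE are the intersections.
Firm A's best responses — vs Low: Premium (payoff 8); vs Mid: Premium (payoff 8); vs High: Mid (payoff 7); vs Premium: Low (payoff 8).
Firm B's best responses — vs Low: High (payoff 3); vs Mid: Low (payoff 8); vs High: Low (payoff 3); vs Premium: High (payoff 4); vs Ultra: High (payoff 7).
No cell has both players best-responding. For instance, Firm A's best reply to Premium is Low, but against Low Firm B prefers High over Premium.

There is no pure-strategy Nash equilibrium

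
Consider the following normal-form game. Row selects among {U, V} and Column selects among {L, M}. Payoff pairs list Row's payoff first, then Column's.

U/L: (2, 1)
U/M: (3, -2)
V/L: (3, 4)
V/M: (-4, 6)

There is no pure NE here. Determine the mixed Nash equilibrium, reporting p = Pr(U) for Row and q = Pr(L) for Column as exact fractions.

Each player's mixing probability is pinned down by making the *other* player indifferent.
Column indifferent between L and M: p·1 + (1−p)·4 = p·(-2) + (1−p)·6 ⟹ 4 + (-3)p = 6 + (-8)p ⟹ p = 2/5.
Row indifferent between U and V: q·2 + (1−q)·3 = q·3 + (1−q)·(-4) ⟹ 3 + (-1)q = (-4) + 7q ⟹ q = 7/8.

p = 2/5, q = 7/8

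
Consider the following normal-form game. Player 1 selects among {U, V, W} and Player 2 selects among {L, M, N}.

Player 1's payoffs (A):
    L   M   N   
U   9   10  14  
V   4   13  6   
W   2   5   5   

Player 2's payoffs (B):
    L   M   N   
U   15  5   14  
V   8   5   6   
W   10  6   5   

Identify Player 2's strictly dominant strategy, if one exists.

Check whether one of Player 2's strategies beats all alternatives regardless of what the opponent does.
L strictly dominates: vs U: 15 > each of {5, 14}; vs V: 8 > each of {5, 6}; vs W: 10 > each of {6, 5}.

L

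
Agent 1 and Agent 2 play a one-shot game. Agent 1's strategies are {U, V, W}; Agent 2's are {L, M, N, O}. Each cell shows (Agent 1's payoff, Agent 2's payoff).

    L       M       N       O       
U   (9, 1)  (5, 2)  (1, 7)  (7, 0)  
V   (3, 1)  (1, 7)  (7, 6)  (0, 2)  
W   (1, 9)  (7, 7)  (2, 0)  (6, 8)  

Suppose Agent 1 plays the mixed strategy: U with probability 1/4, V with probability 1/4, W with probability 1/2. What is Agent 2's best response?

Agent 2's best reply maximizes expected payoff against the mix.
L: (1/4)·1 + (1/4)·1 + (1/2)·9 = 5
M: (1/4)·2 + (1/4)·7 + (1/2)·7 = 23/4
N: (1/4)·7 + (1/4)·6 + (1/2)·0 = 13/4
O: (1/4)·0 + (1/4)·2 + (1/2)·8 = 9/2
Highest expected payoff is 23/4, from M.

M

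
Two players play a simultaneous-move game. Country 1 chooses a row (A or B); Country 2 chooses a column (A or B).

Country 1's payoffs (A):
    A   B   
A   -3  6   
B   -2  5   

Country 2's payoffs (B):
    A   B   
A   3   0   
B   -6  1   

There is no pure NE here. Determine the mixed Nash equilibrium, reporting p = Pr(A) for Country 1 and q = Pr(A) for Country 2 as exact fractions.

p = 7/10, q = 1/2

Each player's mixing probability is pinned down by making the *other* player indifferent.
Country 2 indifferent between A and B: p·3 + (1−p)·(-6) = p·0 + (1−p)·1 ⟹ (-6) + 9p = 1 + (-1)p ⟹ p = 7/10.
Country 1 indifferent between A and B: q·(-3) + (1−q)·6 = q·(-2) + (1−q)·5 ⟹ 6 + (-9)q = 5 + (-7)q ⟹ q = 1/2.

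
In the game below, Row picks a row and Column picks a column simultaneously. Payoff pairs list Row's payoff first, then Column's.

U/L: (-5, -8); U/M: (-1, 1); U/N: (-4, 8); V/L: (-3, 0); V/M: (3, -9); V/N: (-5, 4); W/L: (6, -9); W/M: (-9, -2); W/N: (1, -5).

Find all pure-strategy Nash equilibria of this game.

A profile is a Nash equilibrium when each player is best-responding to the other.
Row's best responses — vs L: W (payoff 6); vs M: V (payoff 3); vs N: W (payoff 1).
Column's best responses — vs U: N (payoff 8); vs V: N (payoff 4); vs W: M (payoff -2).
No cell has both players best-responding. For instance, Row's best reply to N is W, but against W Column prefers M over N.

None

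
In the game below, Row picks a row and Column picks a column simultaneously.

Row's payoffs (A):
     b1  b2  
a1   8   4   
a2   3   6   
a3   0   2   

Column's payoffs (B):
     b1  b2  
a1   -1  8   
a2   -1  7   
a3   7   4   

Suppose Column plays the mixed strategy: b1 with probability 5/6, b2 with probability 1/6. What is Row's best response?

a1

Row's best reply maximizes expected payoff against the mix.
a1: (5/6)·8 + (1/6)·4 = 22/3
a2: (5/6)·3 + (1/6)·6 = 7/2
a3: (5/6)·0 + (1/6)·2 = 1/3
Highest expected payoff is 22/3, from a1.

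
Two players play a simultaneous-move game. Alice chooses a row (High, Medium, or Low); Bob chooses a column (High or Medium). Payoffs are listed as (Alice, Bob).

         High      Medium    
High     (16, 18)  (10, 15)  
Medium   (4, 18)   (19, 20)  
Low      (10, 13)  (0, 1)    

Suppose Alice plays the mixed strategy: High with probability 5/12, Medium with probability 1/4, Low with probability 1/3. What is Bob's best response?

Bob's best reply maximizes expected payoff against the mix.
High: (5/12)·18 + (1/4)·18 + (1/3)·13 = 49/3
Medium: (5/12)·15 + (1/4)·20 + (1/3)·1 = 139/12
Highest expected payoff is 49/3, from High.

High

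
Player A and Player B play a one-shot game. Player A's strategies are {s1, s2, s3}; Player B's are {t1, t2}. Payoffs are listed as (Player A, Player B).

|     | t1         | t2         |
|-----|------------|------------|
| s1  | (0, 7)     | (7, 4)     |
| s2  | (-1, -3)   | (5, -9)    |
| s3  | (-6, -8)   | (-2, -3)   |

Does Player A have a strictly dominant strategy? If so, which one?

s1

Check whether one of Player A's strategies beats all alternatives regardless of what the opponent does.
s1 strictly dominates: vs t1: 0 > each of {-1, -6}; vs t2: 7 > each of {5, -2}.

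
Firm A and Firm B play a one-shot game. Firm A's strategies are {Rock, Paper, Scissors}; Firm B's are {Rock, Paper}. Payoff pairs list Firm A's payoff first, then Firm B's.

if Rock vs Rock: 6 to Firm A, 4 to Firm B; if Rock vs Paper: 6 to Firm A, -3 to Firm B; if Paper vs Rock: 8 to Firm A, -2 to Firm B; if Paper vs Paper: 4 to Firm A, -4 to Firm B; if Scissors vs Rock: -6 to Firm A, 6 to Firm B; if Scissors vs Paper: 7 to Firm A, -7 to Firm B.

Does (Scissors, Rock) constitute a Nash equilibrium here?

No

Holding Firm B at Rock: Firm A gets -6 from Scissors but could get 8 by switching to Paper. Firm A has a profitable deviation.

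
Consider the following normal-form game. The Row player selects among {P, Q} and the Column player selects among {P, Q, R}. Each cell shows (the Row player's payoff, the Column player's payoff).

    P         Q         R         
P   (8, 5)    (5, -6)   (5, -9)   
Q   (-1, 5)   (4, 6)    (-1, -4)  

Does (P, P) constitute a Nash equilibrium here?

Holding the Column player at P: the Row player gets 8 from P, versus -1 from Q. No profitable deviation for the Row player.
Holding the Row player at P: the Column player gets 5 from P, versus -6 from Q, -9 from R. No profitable deviation for the Column player either.

Yes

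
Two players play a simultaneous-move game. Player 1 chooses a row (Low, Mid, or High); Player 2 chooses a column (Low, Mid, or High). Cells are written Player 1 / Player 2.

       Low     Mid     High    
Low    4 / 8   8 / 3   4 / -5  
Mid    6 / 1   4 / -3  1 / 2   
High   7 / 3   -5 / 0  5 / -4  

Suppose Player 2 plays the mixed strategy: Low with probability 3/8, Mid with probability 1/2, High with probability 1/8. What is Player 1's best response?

Player 1's best reply maximizes expected payoff against the mix.
Low: (3/8)·4 + (1/2)·8 + (1/8)·4 = 6
Mid: (3/8)·6 + (1/2)·4 + (1/8)·1 = 35/8
High: (3/8)·7 + (1/2)·(-5) + (1/8)·5 = 3/4
Highest expected payoff is 6, from Low.

Low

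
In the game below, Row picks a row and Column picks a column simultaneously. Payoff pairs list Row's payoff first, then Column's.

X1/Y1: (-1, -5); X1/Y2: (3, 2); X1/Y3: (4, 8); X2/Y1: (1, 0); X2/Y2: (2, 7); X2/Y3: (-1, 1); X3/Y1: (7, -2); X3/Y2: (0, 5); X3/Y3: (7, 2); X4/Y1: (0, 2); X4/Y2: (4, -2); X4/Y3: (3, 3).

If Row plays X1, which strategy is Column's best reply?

Y3

With Row fixed at X1, Column's payoffs are: Y1 → -5, Y2 → 2, Y3 → 8.
The maximum is 8, achieved by Y3.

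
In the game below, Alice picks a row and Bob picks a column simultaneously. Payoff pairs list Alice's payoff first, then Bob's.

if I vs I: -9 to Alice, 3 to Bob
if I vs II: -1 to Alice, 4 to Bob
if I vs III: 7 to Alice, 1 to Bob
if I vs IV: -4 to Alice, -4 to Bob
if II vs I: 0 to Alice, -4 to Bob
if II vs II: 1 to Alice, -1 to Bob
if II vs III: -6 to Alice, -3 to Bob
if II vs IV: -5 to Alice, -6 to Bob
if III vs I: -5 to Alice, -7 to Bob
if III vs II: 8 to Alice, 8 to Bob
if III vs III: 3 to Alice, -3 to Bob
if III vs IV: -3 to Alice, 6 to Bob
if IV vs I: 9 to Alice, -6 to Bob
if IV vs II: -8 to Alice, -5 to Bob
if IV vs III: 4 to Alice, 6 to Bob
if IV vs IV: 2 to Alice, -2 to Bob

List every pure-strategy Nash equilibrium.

(III, II)

Find each player's best response to every opponent strategy; NE are the intersections.
Alice's best responses — vs I: IV (payoff 9); vs II: III (payoff 8); vs III: I (payoff 7); vs IV: IV (payoff 2).
Bob's best responses — vs I: II (payoff 4); vs II: II (payoff -1); vs III: II (payoff 8); vs IV: III (payoff 6).
The only mutual best response is (III, II); neither player gains by switching there.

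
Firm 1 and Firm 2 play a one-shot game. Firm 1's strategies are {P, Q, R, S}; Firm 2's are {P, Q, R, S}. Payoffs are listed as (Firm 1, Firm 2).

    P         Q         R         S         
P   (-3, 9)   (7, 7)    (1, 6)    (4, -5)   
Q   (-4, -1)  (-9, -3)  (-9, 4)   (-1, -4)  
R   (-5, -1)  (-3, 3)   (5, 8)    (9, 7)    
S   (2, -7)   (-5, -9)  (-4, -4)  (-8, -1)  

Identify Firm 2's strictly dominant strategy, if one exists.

No strictly dominant strategy

Check whether one of Firm 2's strategies beats all alternatives regardless of what the opponent does.
P is not dominant: against Q, R gives 4 > -1.
Q is not dominant: against P, P gives 9 > 7.
R is not dominant: against P, P gives 9 > 6.
S is not dominant: against P, P gives 9 > -5.
No single strategy is best against every opponent action.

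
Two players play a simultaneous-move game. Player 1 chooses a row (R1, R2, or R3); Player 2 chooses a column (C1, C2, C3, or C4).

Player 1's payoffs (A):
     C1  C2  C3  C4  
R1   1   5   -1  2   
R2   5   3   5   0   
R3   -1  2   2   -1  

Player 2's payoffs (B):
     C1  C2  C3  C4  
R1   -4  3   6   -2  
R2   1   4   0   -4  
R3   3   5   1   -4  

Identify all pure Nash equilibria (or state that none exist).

No pure-strategy Nash equilibrium

A profile is a Nash equilibrium when each player is best-responding to the other.
Player 1's best responses — vs C1: R2 (payoff 5); vs C2: R1 (payoff 5); vs C3: R2 (payoff 5); vs C4: R1 (payoff 2).
Player 2's best responses — vs R1: C3 (payoff 6); vs R2: C2 (payoff 4); vs R3: C2 (payoff 5).
No cell has both players best-responding. For instance, Player 1's best reply to C4 is R1, but against R1 Player 2 prefers C3 over C4.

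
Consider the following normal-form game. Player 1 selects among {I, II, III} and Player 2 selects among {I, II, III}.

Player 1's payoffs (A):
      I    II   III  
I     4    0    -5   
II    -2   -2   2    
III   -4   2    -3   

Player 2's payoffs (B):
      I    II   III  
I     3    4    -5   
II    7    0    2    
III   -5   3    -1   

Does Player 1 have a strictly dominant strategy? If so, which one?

No strictly dominant strategy

A strategy is strictly dominant if it gives Player 1 a strictly higher payoff than every other strategy, against every choice by the opponent.
I is not dominant: against II, III gives 2 > 0.
II is not dominant: against I, I gives 4 > -2.
III is not dominant: against I, I gives 4 > -4.
No single strategy is best against every opponent action.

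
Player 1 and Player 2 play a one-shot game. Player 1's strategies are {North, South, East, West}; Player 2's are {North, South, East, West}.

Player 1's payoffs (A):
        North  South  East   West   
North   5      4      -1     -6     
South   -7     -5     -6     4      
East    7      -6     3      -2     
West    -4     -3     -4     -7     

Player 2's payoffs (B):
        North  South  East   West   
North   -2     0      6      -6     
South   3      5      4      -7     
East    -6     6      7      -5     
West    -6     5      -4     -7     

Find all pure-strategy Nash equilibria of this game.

Check mutual best responses: a cell is a NE iff neither player can gain by unilaterally deviating.
Player 1's best responses — vs North: East (payoff 7); vs South: North (payoff 4); vs East: East (payoff 3); vs West: South (payoff 4).
Player 2's best responses — vs North: East (payoff 6); vs South: South (payoff 5); vs East: East (payoff 7); vs West: South (payoff 5).
The only mutual best response is (East, East); neither player gains by switching there.

(East, East)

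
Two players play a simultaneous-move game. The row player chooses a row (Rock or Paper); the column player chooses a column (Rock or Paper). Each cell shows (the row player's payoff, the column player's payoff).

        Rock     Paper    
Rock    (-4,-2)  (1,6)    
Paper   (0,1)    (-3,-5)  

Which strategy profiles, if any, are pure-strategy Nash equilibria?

Check mutual best responses: a cell is a NE iff neither player can gain by unilaterally deviating.
The row player's best responses — vs Rock: Paper (payoff 0); vs Paper: Rock (payoff 1).
The column player's best responses — vs Rock: Paper (payoff 6); vs Paper: Rock (payoff 1).
Mutual best responses occur at (Rock, Paper) and (Paper, Rock); at each, neither player gains by switching.

(Rock, Paper) and (Paper, Rock)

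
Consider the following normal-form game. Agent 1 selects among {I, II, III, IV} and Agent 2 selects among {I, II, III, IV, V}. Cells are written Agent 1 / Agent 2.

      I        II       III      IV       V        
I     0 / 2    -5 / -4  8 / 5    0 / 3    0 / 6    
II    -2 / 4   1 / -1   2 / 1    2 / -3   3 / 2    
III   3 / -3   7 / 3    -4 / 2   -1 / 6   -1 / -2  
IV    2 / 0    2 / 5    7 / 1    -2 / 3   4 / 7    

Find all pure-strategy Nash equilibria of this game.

(IV, V)

Find each player's best response to every opponent strategy; NE are the intersections.
Agent 1's best responses — vs I: III (payoff 3); vs II: III (payoff 7); vs III: I (payoff 8); vs IV: II (payoff 2); vs V: IV (payoff 4).
Agent 2's best responses — vs I: V (payoff 6); vs II: I (payoff 4); vs III: IV (payoff 6); vs IV: V (payoff 7).
The only mutual best response is (IV, V); neither player gains by switching there.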